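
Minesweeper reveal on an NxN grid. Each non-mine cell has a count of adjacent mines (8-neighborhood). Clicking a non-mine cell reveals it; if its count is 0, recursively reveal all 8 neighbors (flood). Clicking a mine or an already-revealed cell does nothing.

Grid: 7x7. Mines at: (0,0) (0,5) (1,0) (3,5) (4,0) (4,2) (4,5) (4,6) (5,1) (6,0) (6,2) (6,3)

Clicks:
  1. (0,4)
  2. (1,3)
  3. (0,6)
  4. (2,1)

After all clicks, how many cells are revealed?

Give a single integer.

Click 1 (0,4) count=1: revealed 1 new [(0,4)] -> total=1
Click 2 (1,3) count=0: revealed 15 new [(0,1) (0,2) (0,3) (1,1) (1,2) (1,3) (1,4) (2,1) (2,2) (2,3) (2,4) (3,1) (3,2) (3,3) (3,4)] -> total=16
Click 3 (0,6) count=1: revealed 1 new [(0,6)] -> total=17
Click 4 (2,1) count=1: revealed 0 new [(none)] -> total=17

Answer: 17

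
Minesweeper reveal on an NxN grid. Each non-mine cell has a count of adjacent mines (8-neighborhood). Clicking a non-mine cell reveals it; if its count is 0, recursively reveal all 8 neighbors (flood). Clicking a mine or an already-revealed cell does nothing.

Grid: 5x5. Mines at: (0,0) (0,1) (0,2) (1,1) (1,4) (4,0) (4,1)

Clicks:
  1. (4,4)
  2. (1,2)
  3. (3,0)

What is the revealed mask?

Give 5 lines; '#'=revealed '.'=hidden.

Answer: .....
..#..
..###
#.###
..###

Derivation:
Click 1 (4,4) count=0: revealed 9 new [(2,2) (2,3) (2,4) (3,2) (3,3) (3,4) (4,2) (4,3) (4,4)] -> total=9
Click 2 (1,2) count=3: revealed 1 new [(1,2)] -> total=10
Click 3 (3,0) count=2: revealed 1 new [(3,0)] -> total=11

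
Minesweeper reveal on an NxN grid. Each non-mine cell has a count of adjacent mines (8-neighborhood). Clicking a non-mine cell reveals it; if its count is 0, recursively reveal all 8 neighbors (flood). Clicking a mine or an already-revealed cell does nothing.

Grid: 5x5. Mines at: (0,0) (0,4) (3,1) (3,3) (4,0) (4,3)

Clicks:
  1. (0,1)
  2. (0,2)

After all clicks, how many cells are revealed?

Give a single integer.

Click 1 (0,1) count=1: revealed 1 new [(0,1)] -> total=1
Click 2 (0,2) count=0: revealed 8 new [(0,2) (0,3) (1,1) (1,2) (1,3) (2,1) (2,2) (2,3)] -> total=9

Answer: 9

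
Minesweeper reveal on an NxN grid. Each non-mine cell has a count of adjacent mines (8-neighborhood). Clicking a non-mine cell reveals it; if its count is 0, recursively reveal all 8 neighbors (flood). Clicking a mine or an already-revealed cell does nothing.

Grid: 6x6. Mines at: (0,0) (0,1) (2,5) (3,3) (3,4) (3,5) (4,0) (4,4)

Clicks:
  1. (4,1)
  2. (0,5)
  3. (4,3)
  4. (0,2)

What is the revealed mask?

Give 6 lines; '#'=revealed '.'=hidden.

Click 1 (4,1) count=1: revealed 1 new [(4,1)] -> total=1
Click 2 (0,5) count=0: revealed 11 new [(0,2) (0,3) (0,4) (0,5) (1,2) (1,3) (1,4) (1,5) (2,2) (2,3) (2,4)] -> total=12
Click 3 (4,3) count=3: revealed 1 new [(4,3)] -> total=13
Click 4 (0,2) count=1: revealed 0 new [(none)] -> total=13

Answer: ..####
..####
..###.
......
.#.#..
......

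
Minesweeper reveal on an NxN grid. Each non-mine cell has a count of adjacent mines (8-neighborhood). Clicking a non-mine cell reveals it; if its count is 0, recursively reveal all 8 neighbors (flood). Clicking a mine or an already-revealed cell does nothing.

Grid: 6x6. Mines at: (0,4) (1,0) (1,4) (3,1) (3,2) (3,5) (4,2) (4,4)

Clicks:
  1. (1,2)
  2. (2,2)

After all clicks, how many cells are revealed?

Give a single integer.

Click 1 (1,2) count=0: revealed 9 new [(0,1) (0,2) (0,3) (1,1) (1,2) (1,3) (2,1) (2,2) (2,3)] -> total=9
Click 2 (2,2) count=2: revealed 0 new [(none)] -> total=9

Answer: 9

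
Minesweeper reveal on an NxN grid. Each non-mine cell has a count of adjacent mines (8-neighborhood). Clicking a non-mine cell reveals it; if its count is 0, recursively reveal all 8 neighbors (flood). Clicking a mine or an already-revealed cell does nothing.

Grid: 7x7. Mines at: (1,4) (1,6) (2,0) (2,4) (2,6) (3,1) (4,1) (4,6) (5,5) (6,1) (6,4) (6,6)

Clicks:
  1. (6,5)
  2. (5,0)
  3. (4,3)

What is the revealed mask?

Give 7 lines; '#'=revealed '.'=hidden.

Answer: .......
.......
.......
..###..
..###..
#.###..
.....#.

Derivation:
Click 1 (6,5) count=3: revealed 1 new [(6,5)] -> total=1
Click 2 (5,0) count=2: revealed 1 new [(5,0)] -> total=2
Click 3 (4,3) count=0: revealed 9 new [(3,2) (3,3) (3,4) (4,2) (4,3) (4,4) (5,2) (5,3) (5,4)] -> total=11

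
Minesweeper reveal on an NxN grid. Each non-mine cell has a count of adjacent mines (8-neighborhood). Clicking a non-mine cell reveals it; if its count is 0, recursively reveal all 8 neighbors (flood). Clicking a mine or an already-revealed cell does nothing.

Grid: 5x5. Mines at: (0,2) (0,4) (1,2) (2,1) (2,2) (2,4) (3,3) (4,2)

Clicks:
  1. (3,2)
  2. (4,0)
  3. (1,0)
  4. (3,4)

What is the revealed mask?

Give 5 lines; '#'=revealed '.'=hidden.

Click 1 (3,2) count=4: revealed 1 new [(3,2)] -> total=1
Click 2 (4,0) count=0: revealed 4 new [(3,0) (3,1) (4,0) (4,1)] -> total=5
Click 3 (1,0) count=1: revealed 1 new [(1,0)] -> total=6
Click 4 (3,4) count=2: revealed 1 new [(3,4)] -> total=7

Answer: .....
#....
.....
###.#
##...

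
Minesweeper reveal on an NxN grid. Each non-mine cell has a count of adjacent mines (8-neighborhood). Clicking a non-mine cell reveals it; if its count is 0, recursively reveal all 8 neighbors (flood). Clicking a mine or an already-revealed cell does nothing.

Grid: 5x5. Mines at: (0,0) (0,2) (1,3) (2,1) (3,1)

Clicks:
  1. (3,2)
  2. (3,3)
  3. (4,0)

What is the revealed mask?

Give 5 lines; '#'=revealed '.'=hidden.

Answer: .....
.....
..###
..###
#.###

Derivation:
Click 1 (3,2) count=2: revealed 1 new [(3,2)] -> total=1
Click 2 (3,3) count=0: revealed 8 new [(2,2) (2,3) (2,4) (3,3) (3,4) (4,2) (4,3) (4,4)] -> total=9
Click 3 (4,0) count=1: revealed 1 new [(4,0)] -> total=10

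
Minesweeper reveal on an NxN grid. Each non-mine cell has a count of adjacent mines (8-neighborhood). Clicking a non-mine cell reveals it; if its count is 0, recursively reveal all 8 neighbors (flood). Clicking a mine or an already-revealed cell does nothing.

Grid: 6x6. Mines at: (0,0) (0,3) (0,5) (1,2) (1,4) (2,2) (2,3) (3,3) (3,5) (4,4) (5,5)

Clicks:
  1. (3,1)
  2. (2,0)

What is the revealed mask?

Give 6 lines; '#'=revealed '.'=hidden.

Answer: ......
##....
##....
###...
####..
####..

Derivation:
Click 1 (3,1) count=1: revealed 1 new [(3,1)] -> total=1
Click 2 (2,0) count=0: revealed 14 new [(1,0) (1,1) (2,0) (2,1) (3,0) (3,2) (4,0) (4,1) (4,2) (4,3) (5,0) (5,1) (5,2) (5,3)] -> total=15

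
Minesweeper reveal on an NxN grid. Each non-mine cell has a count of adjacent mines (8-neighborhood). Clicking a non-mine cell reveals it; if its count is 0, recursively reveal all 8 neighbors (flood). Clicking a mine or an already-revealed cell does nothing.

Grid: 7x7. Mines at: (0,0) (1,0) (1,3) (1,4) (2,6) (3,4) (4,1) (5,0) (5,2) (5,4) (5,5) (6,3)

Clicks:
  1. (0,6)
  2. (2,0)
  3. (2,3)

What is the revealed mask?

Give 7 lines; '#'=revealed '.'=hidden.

Click 1 (0,6) count=0: revealed 4 new [(0,5) (0,6) (1,5) (1,6)] -> total=4
Click 2 (2,0) count=1: revealed 1 new [(2,0)] -> total=5
Click 3 (2,3) count=3: revealed 1 new [(2,3)] -> total=6

Answer: .....##
.....##
#..#...
.......
.......
.......
.......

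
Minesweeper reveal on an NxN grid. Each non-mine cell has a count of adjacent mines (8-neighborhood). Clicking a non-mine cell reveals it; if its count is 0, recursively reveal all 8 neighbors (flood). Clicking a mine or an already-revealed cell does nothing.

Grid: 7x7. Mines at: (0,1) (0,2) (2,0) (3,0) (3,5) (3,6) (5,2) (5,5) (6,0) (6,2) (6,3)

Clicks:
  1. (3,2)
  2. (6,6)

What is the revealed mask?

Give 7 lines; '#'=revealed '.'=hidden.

Answer: ...####
.######
.######
.####..
.####..
.......
......#

Derivation:
Click 1 (3,2) count=0: revealed 24 new [(0,3) (0,4) (0,5) (0,6) (1,1) (1,2) (1,3) (1,4) (1,5) (1,6) (2,1) (2,2) (2,3) (2,4) (2,5) (2,6) (3,1) (3,2) (3,3) (3,4) (4,1) (4,2) (4,3) (4,4)] -> total=24
Click 2 (6,6) count=1: revealed 1 new [(6,6)] -> total=25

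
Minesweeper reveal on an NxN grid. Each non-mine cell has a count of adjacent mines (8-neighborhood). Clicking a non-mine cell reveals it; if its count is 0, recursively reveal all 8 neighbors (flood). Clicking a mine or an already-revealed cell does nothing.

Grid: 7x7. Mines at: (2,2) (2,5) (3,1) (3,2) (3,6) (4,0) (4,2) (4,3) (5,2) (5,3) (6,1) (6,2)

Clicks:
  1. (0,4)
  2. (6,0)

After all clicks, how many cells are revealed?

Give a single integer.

Answer: 17

Derivation:
Click 1 (0,4) count=0: revealed 16 new [(0,0) (0,1) (0,2) (0,3) (0,4) (0,5) (0,6) (1,0) (1,1) (1,2) (1,3) (1,4) (1,5) (1,6) (2,0) (2,1)] -> total=16
Click 2 (6,0) count=1: revealed 1 new [(6,0)] -> total=17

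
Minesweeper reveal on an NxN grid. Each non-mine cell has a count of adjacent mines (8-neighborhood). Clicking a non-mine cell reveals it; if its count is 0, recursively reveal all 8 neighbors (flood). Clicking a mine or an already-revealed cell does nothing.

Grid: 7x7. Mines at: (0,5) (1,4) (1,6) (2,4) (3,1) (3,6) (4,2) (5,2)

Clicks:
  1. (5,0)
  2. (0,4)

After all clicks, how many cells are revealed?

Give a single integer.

Answer: 7

Derivation:
Click 1 (5,0) count=0: revealed 6 new [(4,0) (4,1) (5,0) (5,1) (6,0) (6,1)] -> total=6
Click 2 (0,4) count=2: revealed 1 new [(0,4)] -> total=7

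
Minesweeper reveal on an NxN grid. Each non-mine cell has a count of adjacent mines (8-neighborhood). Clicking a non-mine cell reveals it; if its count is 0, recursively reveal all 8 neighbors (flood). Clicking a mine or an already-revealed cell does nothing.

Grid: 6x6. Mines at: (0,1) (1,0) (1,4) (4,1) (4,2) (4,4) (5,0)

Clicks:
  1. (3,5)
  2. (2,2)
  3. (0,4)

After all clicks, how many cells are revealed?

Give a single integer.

Answer: 11

Derivation:
Click 1 (3,5) count=1: revealed 1 new [(3,5)] -> total=1
Click 2 (2,2) count=0: revealed 9 new [(1,1) (1,2) (1,3) (2,1) (2,2) (2,3) (3,1) (3,2) (3,3)] -> total=10
Click 3 (0,4) count=1: revealed 1 new [(0,4)] -> total=11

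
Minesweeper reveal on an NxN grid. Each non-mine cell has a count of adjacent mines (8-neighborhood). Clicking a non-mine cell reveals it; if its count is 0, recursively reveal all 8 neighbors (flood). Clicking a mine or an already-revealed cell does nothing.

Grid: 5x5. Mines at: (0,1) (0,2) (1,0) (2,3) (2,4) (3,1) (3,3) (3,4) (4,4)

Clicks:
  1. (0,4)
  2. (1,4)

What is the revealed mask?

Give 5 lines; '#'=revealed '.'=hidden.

Answer: ...##
...##
.....
.....
.....

Derivation:
Click 1 (0,4) count=0: revealed 4 new [(0,3) (0,4) (1,3) (1,4)] -> total=4
Click 2 (1,4) count=2: revealed 0 new [(none)] -> total=4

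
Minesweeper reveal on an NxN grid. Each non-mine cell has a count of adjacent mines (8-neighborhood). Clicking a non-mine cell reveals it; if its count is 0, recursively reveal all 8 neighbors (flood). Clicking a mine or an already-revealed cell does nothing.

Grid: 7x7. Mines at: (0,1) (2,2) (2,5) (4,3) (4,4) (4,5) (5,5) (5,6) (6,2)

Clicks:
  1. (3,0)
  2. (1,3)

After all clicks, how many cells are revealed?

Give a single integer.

Answer: 16

Derivation:
Click 1 (3,0) count=0: revealed 15 new [(1,0) (1,1) (2,0) (2,1) (3,0) (3,1) (3,2) (4,0) (4,1) (4,2) (5,0) (5,1) (5,2) (6,0) (6,1)] -> total=15
Click 2 (1,3) count=1: revealed 1 new [(1,3)] -> total=16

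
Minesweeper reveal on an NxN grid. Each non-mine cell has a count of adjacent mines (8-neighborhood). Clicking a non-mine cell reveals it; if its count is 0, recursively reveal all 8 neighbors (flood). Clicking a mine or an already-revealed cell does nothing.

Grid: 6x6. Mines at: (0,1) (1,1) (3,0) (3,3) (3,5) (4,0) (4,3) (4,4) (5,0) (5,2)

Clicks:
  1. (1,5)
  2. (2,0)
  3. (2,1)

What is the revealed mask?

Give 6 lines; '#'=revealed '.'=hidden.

Click 1 (1,5) count=0: revealed 12 new [(0,2) (0,3) (0,4) (0,5) (1,2) (1,3) (1,4) (1,5) (2,2) (2,3) (2,4) (2,5)] -> total=12
Click 2 (2,0) count=2: revealed 1 new [(2,0)] -> total=13
Click 3 (2,1) count=2: revealed 1 new [(2,1)] -> total=14

Answer: ..####
..####
######
......
......
......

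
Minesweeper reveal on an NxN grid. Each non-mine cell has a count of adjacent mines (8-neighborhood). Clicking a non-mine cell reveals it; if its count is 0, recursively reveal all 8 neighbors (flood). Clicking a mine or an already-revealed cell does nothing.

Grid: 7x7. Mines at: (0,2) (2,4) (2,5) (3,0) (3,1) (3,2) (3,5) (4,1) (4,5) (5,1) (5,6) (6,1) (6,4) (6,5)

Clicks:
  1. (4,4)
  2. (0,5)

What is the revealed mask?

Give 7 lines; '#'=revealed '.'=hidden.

Answer: ...####
...####
.......
.......
....#..
.......
.......

Derivation:
Click 1 (4,4) count=2: revealed 1 new [(4,4)] -> total=1
Click 2 (0,5) count=0: revealed 8 new [(0,3) (0,4) (0,5) (0,6) (1,3) (1,4) (1,5) (1,6)] -> total=9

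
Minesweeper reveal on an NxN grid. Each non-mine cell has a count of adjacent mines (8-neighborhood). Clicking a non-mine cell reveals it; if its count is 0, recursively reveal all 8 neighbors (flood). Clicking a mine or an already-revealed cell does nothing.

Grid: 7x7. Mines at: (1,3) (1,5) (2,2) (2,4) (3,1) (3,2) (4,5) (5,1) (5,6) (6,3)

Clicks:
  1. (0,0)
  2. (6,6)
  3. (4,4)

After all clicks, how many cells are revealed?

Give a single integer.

Click 1 (0,0) count=0: revealed 8 new [(0,0) (0,1) (0,2) (1,0) (1,1) (1,2) (2,0) (2,1)] -> total=8
Click 2 (6,6) count=1: revealed 1 new [(6,6)] -> total=9
Click 3 (4,4) count=1: revealed 1 new [(4,4)] -> total=10

Answer: 10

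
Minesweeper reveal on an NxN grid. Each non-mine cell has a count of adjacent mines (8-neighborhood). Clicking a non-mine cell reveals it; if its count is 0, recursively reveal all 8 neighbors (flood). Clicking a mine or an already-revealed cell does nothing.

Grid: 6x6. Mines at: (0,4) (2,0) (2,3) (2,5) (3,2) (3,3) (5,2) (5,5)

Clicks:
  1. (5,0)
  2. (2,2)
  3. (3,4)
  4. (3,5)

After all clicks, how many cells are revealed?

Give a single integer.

Click 1 (5,0) count=0: revealed 6 new [(3,0) (3,1) (4,0) (4,1) (5,0) (5,1)] -> total=6
Click 2 (2,2) count=3: revealed 1 new [(2,2)] -> total=7
Click 3 (3,4) count=3: revealed 1 new [(3,4)] -> total=8
Click 4 (3,5) count=1: revealed 1 new [(3,5)] -> total=9

Answer: 9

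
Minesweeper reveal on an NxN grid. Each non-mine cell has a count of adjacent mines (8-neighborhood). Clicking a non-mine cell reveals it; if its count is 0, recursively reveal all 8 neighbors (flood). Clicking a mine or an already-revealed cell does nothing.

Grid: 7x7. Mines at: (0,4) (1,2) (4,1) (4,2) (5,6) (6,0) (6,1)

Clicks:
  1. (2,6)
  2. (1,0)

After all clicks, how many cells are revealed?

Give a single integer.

Click 1 (2,6) count=0: revealed 26 new [(0,5) (0,6) (1,3) (1,4) (1,5) (1,6) (2,3) (2,4) (2,5) (2,6) (3,3) (3,4) (3,5) (3,6) (4,3) (4,4) (4,5) (4,6) (5,2) (5,3) (5,4) (5,5) (6,2) (6,3) (6,4) (6,5)] -> total=26
Click 2 (1,0) count=0: revealed 8 new [(0,0) (0,1) (1,0) (1,1) (2,0) (2,1) (3,0) (3,1)] -> total=34

Answer: 34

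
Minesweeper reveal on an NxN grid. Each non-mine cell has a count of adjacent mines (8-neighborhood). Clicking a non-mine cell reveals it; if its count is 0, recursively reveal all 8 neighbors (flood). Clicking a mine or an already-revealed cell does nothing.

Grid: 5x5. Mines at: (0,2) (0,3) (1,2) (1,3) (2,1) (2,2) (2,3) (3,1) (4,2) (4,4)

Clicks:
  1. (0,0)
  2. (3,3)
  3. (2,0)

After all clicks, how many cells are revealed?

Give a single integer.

Answer: 6

Derivation:
Click 1 (0,0) count=0: revealed 4 new [(0,0) (0,1) (1,0) (1,1)] -> total=4
Click 2 (3,3) count=4: revealed 1 new [(3,3)] -> total=5
Click 3 (2,0) count=2: revealed 1 new [(2,0)] -> total=6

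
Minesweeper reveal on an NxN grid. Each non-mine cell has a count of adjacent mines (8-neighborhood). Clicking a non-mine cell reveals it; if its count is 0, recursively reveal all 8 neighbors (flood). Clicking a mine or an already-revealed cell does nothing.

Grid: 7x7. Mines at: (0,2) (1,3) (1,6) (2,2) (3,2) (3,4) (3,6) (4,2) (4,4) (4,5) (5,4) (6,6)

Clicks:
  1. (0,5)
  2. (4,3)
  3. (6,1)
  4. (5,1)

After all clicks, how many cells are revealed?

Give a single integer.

Answer: 20

Derivation:
Click 1 (0,5) count=1: revealed 1 new [(0,5)] -> total=1
Click 2 (4,3) count=5: revealed 1 new [(4,3)] -> total=2
Click 3 (6,1) count=0: revealed 18 new [(0,0) (0,1) (1,0) (1,1) (2,0) (2,1) (3,0) (3,1) (4,0) (4,1) (5,0) (5,1) (5,2) (5,3) (6,0) (6,1) (6,2) (6,3)] -> total=20
Click 4 (5,1) count=1: revealed 0 new [(none)] -> total=20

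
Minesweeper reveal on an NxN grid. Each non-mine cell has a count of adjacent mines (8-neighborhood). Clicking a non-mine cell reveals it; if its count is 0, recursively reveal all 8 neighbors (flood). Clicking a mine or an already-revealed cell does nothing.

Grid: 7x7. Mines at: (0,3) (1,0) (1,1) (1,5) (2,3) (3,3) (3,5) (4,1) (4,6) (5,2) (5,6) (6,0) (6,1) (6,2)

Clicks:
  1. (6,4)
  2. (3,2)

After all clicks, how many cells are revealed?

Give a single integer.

Click 1 (6,4) count=0: revealed 9 new [(4,3) (4,4) (4,5) (5,3) (5,4) (5,5) (6,3) (6,4) (6,5)] -> total=9
Click 2 (3,2) count=3: revealed 1 new [(3,2)] -> total=10

Answer: 10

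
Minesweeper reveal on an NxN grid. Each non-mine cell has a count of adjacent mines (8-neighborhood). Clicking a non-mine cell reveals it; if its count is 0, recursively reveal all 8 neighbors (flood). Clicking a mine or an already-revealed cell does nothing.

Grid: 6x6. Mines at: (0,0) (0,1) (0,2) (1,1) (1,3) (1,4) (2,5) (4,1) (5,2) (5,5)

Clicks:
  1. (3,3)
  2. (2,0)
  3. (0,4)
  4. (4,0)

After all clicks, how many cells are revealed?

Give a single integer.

Answer: 12

Derivation:
Click 1 (3,3) count=0: revealed 9 new [(2,2) (2,3) (2,4) (3,2) (3,3) (3,4) (4,2) (4,3) (4,4)] -> total=9
Click 2 (2,0) count=1: revealed 1 new [(2,0)] -> total=10
Click 3 (0,4) count=2: revealed 1 new [(0,4)] -> total=11
Click 4 (4,0) count=1: revealed 1 new [(4,0)] -> total=12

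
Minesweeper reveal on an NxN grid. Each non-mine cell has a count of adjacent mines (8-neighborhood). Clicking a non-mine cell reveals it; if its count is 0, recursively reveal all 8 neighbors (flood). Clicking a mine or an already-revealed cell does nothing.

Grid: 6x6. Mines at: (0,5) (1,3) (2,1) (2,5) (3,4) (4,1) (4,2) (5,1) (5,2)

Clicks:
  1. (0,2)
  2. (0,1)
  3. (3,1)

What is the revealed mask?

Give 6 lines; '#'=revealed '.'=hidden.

Answer: ###...
###...
......
.#....
......
......

Derivation:
Click 1 (0,2) count=1: revealed 1 new [(0,2)] -> total=1
Click 2 (0,1) count=0: revealed 5 new [(0,0) (0,1) (1,0) (1,1) (1,2)] -> total=6
Click 3 (3,1) count=3: revealed 1 new [(3,1)] -> total=7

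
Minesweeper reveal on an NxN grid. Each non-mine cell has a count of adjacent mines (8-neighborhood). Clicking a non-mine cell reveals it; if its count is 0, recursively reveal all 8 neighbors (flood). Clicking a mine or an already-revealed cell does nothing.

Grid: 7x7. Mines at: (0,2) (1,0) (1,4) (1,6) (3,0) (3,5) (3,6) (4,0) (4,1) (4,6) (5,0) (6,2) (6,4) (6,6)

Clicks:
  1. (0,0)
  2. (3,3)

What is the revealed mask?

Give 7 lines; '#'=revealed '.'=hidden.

Click 1 (0,0) count=1: revealed 1 new [(0,0)] -> total=1
Click 2 (3,3) count=0: revealed 17 new [(1,1) (1,2) (1,3) (2,1) (2,2) (2,3) (2,4) (3,1) (3,2) (3,3) (3,4) (4,2) (4,3) (4,4) (5,2) (5,3) (5,4)] -> total=18

Answer: #......
.###...
.####..
.####..
..###..
..###..
.......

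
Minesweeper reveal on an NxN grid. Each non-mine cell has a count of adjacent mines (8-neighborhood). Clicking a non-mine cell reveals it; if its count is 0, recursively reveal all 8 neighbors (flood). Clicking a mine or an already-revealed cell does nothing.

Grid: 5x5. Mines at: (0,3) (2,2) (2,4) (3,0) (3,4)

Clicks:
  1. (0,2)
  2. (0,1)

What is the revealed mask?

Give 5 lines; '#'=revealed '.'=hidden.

Click 1 (0,2) count=1: revealed 1 new [(0,2)] -> total=1
Click 2 (0,1) count=0: revealed 7 new [(0,0) (0,1) (1,0) (1,1) (1,2) (2,0) (2,1)] -> total=8

Answer: ###..
###..
##...
.....
.....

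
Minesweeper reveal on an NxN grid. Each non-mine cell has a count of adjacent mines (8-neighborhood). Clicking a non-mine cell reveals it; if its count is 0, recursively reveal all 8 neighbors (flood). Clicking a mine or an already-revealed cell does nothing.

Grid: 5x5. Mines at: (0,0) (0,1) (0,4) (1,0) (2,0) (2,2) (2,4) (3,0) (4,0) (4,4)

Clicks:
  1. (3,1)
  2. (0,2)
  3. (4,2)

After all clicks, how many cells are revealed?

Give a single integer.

Answer: 7

Derivation:
Click 1 (3,1) count=4: revealed 1 new [(3,1)] -> total=1
Click 2 (0,2) count=1: revealed 1 new [(0,2)] -> total=2
Click 3 (4,2) count=0: revealed 5 new [(3,2) (3,3) (4,1) (4,2) (4,3)] -> total=7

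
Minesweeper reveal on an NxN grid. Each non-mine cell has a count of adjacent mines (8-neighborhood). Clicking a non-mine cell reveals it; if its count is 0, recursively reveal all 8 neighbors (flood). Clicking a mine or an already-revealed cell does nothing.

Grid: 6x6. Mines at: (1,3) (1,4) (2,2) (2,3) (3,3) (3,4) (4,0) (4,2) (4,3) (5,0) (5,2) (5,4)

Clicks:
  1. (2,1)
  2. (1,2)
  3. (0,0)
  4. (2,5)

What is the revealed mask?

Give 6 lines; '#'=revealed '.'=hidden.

Click 1 (2,1) count=1: revealed 1 new [(2,1)] -> total=1
Click 2 (1,2) count=3: revealed 1 new [(1,2)] -> total=2
Click 3 (0,0) count=0: revealed 8 new [(0,0) (0,1) (0,2) (1,0) (1,1) (2,0) (3,0) (3,1)] -> total=10
Click 4 (2,5) count=2: revealed 1 new [(2,5)] -> total=11

Answer: ###...
###...
##...#
##....
......
......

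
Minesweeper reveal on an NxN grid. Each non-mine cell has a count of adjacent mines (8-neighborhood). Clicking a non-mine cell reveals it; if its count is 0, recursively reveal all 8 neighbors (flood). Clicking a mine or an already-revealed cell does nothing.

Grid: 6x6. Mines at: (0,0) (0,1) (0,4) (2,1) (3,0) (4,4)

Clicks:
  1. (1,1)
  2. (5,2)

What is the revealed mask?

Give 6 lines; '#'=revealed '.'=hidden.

Click 1 (1,1) count=3: revealed 1 new [(1,1)] -> total=1
Click 2 (5,2) count=0: revealed 11 new [(3,1) (3,2) (3,3) (4,0) (4,1) (4,2) (4,3) (5,0) (5,1) (5,2) (5,3)] -> total=12

Answer: ......
.#....
......
.###..
####..
####..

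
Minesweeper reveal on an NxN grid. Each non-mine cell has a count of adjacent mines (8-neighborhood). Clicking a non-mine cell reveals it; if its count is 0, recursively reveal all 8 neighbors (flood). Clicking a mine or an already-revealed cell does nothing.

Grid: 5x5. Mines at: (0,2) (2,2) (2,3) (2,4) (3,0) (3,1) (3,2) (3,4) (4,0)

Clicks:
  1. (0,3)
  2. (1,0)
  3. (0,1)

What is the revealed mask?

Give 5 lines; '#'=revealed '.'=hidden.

Click 1 (0,3) count=1: revealed 1 new [(0,3)] -> total=1
Click 2 (1,0) count=0: revealed 6 new [(0,0) (0,1) (1,0) (1,1) (2,0) (2,1)] -> total=7
Click 3 (0,1) count=1: revealed 0 new [(none)] -> total=7

Answer: ##.#.
##...
##...
.....
.....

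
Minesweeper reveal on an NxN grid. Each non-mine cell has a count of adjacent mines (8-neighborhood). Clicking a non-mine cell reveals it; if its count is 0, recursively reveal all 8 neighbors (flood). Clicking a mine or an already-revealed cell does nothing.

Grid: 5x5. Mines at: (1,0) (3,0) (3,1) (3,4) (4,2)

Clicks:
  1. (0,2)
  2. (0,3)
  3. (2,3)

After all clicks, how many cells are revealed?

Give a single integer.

Answer: 12

Derivation:
Click 1 (0,2) count=0: revealed 12 new [(0,1) (0,2) (0,3) (0,4) (1,1) (1,2) (1,3) (1,4) (2,1) (2,2) (2,3) (2,4)] -> total=12
Click 2 (0,3) count=0: revealed 0 new [(none)] -> total=12
Click 3 (2,3) count=1: revealed 0 new [(none)] -> total=12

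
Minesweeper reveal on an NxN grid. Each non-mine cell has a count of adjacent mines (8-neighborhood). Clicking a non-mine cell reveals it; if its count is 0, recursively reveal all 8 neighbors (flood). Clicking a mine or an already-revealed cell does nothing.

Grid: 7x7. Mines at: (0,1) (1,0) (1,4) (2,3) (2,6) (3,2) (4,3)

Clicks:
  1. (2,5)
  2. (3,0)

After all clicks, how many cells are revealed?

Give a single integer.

Answer: 28

Derivation:
Click 1 (2,5) count=2: revealed 1 new [(2,5)] -> total=1
Click 2 (3,0) count=0: revealed 27 new [(2,0) (2,1) (3,0) (3,1) (3,4) (3,5) (3,6) (4,0) (4,1) (4,2) (4,4) (4,5) (4,6) (5,0) (5,1) (5,2) (5,3) (5,4) (5,5) (5,6) (6,0) (6,1) (6,2) (6,3) (6,4) (6,5) (6,6)] -> total=28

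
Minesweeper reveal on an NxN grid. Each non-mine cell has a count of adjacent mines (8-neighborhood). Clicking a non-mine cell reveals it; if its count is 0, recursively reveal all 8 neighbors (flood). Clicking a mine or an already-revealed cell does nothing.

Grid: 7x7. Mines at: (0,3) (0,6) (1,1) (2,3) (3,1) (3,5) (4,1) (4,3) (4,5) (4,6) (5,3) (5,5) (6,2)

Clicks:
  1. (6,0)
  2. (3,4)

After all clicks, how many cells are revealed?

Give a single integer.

Answer: 5

Derivation:
Click 1 (6,0) count=0: revealed 4 new [(5,0) (5,1) (6,0) (6,1)] -> total=4
Click 2 (3,4) count=4: revealed 1 new [(3,4)] -> total=5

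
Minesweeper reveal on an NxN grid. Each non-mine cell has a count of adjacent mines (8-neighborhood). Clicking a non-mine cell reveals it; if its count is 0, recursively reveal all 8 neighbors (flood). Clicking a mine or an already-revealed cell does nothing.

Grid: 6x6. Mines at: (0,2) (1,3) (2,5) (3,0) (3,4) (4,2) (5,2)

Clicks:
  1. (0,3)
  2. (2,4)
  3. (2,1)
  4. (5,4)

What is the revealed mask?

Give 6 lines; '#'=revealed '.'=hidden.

Answer: ...#..
......
.#..#.
......
...###
...###

Derivation:
Click 1 (0,3) count=2: revealed 1 new [(0,3)] -> total=1
Click 2 (2,4) count=3: revealed 1 new [(2,4)] -> total=2
Click 3 (2,1) count=1: revealed 1 new [(2,1)] -> total=3
Click 4 (5,4) count=0: revealed 6 new [(4,3) (4,4) (4,5) (5,3) (5,4) (5,5)] -> total=9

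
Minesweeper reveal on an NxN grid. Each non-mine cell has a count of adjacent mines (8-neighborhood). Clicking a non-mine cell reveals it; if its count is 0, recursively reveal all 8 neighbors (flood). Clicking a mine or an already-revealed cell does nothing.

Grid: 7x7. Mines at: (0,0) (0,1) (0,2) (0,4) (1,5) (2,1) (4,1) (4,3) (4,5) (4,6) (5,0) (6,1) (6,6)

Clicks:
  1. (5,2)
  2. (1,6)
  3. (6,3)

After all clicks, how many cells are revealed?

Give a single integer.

Answer: 9

Derivation:
Click 1 (5,2) count=3: revealed 1 new [(5,2)] -> total=1
Click 2 (1,6) count=1: revealed 1 new [(1,6)] -> total=2
Click 3 (6,3) count=0: revealed 7 new [(5,3) (5,4) (5,5) (6,2) (6,3) (6,4) (6,5)] -> total=9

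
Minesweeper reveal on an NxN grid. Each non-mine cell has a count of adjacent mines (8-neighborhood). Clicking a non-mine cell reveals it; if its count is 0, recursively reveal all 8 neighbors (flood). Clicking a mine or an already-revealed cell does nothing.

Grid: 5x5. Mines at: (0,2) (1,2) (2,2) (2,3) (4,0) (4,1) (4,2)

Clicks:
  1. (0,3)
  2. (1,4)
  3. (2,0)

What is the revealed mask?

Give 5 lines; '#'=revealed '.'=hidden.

Click 1 (0,3) count=2: revealed 1 new [(0,3)] -> total=1
Click 2 (1,4) count=1: revealed 1 new [(1,4)] -> total=2
Click 3 (2,0) count=0: revealed 8 new [(0,0) (0,1) (1,0) (1,1) (2,0) (2,1) (3,0) (3,1)] -> total=10

Answer: ##.#.
##..#
##...
##...
.....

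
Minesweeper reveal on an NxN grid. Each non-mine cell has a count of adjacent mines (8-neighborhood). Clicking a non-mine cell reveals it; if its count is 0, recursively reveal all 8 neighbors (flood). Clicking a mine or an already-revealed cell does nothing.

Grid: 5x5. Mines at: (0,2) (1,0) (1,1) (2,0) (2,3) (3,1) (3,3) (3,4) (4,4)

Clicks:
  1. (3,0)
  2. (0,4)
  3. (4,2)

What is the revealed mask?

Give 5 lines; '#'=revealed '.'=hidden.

Click 1 (3,0) count=2: revealed 1 new [(3,0)] -> total=1
Click 2 (0,4) count=0: revealed 4 new [(0,3) (0,4) (1,3) (1,4)] -> total=5
Click 3 (4,2) count=2: revealed 1 new [(4,2)] -> total=6

Answer: ...##
...##
.....
#....
..#..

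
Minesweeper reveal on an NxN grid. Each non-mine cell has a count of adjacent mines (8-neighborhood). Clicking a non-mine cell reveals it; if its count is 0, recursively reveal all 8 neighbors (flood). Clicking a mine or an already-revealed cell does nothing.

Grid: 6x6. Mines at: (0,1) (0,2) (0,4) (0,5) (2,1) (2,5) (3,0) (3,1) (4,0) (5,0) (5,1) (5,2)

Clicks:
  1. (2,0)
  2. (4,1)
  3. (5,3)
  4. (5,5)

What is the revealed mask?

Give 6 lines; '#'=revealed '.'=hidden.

Click 1 (2,0) count=3: revealed 1 new [(2,0)] -> total=1
Click 2 (4,1) count=6: revealed 1 new [(4,1)] -> total=2
Click 3 (5,3) count=1: revealed 1 new [(5,3)] -> total=3
Click 4 (5,5) count=0: revealed 16 new [(1,2) (1,3) (1,4) (2,2) (2,3) (2,4) (3,2) (3,3) (3,4) (3,5) (4,2) (4,3) (4,4) (4,5) (5,4) (5,5)] -> total=19

Answer: ......
..###.
#.###.
..####
.#####
...###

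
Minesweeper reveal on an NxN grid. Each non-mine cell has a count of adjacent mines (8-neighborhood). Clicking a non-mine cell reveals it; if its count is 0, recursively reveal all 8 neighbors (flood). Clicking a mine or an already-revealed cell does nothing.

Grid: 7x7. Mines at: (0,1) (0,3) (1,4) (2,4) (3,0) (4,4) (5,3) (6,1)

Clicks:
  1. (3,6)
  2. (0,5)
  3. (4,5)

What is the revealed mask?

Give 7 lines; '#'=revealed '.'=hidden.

Answer: .....##
.....##
.....##
.....##
.....##
....###
....###

Derivation:
Click 1 (3,6) count=0: revealed 16 new [(0,5) (0,6) (1,5) (1,6) (2,5) (2,6) (3,5) (3,6) (4,5) (4,6) (5,4) (5,5) (5,6) (6,4) (6,5) (6,6)] -> total=16
Click 2 (0,5) count=1: revealed 0 new [(none)] -> total=16
Click 3 (4,5) count=1: revealed 0 new [(none)] -> total=16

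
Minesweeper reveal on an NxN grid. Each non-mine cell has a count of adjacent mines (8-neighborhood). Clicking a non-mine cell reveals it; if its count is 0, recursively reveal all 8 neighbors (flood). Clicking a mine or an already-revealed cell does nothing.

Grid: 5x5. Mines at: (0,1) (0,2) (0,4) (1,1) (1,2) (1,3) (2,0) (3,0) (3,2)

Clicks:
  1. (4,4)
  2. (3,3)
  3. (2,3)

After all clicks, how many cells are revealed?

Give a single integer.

Click 1 (4,4) count=0: revealed 6 new [(2,3) (2,4) (3,3) (3,4) (4,3) (4,4)] -> total=6
Click 2 (3,3) count=1: revealed 0 new [(none)] -> total=6
Click 3 (2,3) count=3: revealed 0 new [(none)] -> total=6

Answer: 6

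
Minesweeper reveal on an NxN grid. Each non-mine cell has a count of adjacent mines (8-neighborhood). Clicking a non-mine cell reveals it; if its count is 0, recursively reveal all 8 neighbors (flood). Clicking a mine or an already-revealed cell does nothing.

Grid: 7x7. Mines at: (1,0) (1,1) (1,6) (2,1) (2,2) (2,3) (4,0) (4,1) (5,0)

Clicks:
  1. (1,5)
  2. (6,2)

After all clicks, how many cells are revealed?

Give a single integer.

Answer: 26

Derivation:
Click 1 (1,5) count=1: revealed 1 new [(1,5)] -> total=1
Click 2 (6,2) count=0: revealed 25 new [(2,4) (2,5) (2,6) (3,2) (3,3) (3,4) (3,5) (3,6) (4,2) (4,3) (4,4) (4,5) (4,6) (5,1) (5,2) (5,3) (5,4) (5,5) (5,6) (6,1) (6,2) (6,3) (6,4) (6,5) (6,6)] -> total=26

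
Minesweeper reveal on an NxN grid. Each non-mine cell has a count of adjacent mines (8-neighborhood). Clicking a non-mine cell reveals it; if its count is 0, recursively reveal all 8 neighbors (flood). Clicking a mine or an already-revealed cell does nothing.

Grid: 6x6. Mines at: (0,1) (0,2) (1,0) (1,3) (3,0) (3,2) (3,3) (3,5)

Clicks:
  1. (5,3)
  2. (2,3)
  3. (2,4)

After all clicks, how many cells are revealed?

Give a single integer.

Answer: 14

Derivation:
Click 1 (5,3) count=0: revealed 12 new [(4,0) (4,1) (4,2) (4,3) (4,4) (4,5) (5,0) (5,1) (5,2) (5,3) (5,4) (5,5)] -> total=12
Click 2 (2,3) count=3: revealed 1 new [(2,3)] -> total=13
Click 3 (2,4) count=3: revealed 1 new [(2,4)] -> total=14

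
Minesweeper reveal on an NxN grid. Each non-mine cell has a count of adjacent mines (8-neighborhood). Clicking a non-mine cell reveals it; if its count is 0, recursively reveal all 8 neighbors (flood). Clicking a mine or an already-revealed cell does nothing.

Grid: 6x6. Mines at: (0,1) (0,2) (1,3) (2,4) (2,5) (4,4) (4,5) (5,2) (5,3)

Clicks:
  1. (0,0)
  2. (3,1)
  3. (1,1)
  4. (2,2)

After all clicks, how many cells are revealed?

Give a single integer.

Click 1 (0,0) count=1: revealed 1 new [(0,0)] -> total=1
Click 2 (3,1) count=0: revealed 17 new [(1,0) (1,1) (1,2) (2,0) (2,1) (2,2) (2,3) (3,0) (3,1) (3,2) (3,3) (4,0) (4,1) (4,2) (4,3) (5,0) (5,1)] -> total=18
Click 3 (1,1) count=2: revealed 0 new [(none)] -> total=18
Click 4 (2,2) count=1: revealed 0 new [(none)] -> total=18

Answer: 18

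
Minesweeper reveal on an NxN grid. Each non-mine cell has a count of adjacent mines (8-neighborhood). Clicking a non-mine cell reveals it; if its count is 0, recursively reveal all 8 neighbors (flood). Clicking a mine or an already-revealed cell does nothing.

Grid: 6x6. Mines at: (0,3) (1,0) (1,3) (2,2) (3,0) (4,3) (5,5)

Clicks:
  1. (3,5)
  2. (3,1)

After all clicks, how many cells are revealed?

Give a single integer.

Answer: 11

Derivation:
Click 1 (3,5) count=0: revealed 10 new [(0,4) (0,5) (1,4) (1,5) (2,4) (2,5) (3,4) (3,5) (4,4) (4,5)] -> total=10
Click 2 (3,1) count=2: revealed 1 new [(3,1)] -> total=11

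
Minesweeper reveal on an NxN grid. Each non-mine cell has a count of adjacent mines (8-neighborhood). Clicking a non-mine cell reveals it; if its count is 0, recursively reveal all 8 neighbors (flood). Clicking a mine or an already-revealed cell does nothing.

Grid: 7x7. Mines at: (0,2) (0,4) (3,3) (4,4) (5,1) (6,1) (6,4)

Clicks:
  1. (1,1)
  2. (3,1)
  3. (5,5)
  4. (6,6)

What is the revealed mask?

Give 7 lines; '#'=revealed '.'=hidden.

Click 1 (1,1) count=1: revealed 1 new [(1,1)] -> total=1
Click 2 (3,1) count=0: revealed 13 new [(0,0) (0,1) (1,0) (1,2) (2,0) (2,1) (2,2) (3,0) (3,1) (3,2) (4,0) (4,1) (4,2)] -> total=14
Click 3 (5,5) count=2: revealed 1 new [(5,5)] -> total=15
Click 4 (6,6) count=0: revealed 16 new [(0,5) (0,6) (1,4) (1,5) (1,6) (2,4) (2,5) (2,6) (3,4) (3,5) (3,6) (4,5) (4,6) (5,6) (6,5) (6,6)] -> total=31

Answer: ##...##
###.###
###.###
###.###
###..##
.....##
.....##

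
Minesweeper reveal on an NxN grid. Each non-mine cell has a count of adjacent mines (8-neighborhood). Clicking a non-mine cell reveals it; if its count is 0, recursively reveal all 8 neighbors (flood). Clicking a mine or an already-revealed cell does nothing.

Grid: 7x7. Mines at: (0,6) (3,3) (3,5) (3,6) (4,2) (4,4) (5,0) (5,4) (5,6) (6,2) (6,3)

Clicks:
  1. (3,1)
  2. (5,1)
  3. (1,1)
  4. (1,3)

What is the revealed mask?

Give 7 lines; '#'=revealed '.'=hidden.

Answer: ######.
######.
######.
###....
##.....
.#.....
.......

Derivation:
Click 1 (3,1) count=1: revealed 1 new [(3,1)] -> total=1
Click 2 (5,1) count=3: revealed 1 new [(5,1)] -> total=2
Click 3 (1,1) count=0: revealed 22 new [(0,0) (0,1) (0,2) (0,3) (0,4) (0,5) (1,0) (1,1) (1,2) (1,3) (1,4) (1,5) (2,0) (2,1) (2,2) (2,3) (2,4) (2,5) (3,0) (3,2) (4,0) (4,1)] -> total=24
Click 4 (1,3) count=0: revealed 0 new [(none)] -> total=24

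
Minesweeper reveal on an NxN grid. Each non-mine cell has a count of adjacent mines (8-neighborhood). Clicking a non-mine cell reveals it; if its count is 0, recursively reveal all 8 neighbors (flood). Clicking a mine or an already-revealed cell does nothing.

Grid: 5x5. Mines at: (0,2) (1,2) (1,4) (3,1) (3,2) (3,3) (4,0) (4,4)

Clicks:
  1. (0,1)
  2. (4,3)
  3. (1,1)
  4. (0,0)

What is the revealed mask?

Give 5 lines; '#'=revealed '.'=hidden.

Click 1 (0,1) count=2: revealed 1 new [(0,1)] -> total=1
Click 2 (4,3) count=3: revealed 1 new [(4,3)] -> total=2
Click 3 (1,1) count=2: revealed 1 new [(1,1)] -> total=3
Click 4 (0,0) count=0: revealed 4 new [(0,0) (1,0) (2,0) (2,1)] -> total=7

Answer: ##...
##...
##...
.....
...#.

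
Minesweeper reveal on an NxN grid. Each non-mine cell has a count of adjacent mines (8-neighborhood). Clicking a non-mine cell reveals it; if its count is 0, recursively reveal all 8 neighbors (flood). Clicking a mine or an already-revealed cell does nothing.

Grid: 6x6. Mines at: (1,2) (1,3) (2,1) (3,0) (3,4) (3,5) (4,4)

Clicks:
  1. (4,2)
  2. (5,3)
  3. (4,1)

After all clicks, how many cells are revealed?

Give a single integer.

Answer: 11

Derivation:
Click 1 (4,2) count=0: revealed 11 new [(3,1) (3,2) (3,3) (4,0) (4,1) (4,2) (4,3) (5,0) (5,1) (5,2) (5,3)] -> total=11
Click 2 (5,3) count=1: revealed 0 new [(none)] -> total=11
Click 3 (4,1) count=1: revealed 0 new [(none)] -> total=11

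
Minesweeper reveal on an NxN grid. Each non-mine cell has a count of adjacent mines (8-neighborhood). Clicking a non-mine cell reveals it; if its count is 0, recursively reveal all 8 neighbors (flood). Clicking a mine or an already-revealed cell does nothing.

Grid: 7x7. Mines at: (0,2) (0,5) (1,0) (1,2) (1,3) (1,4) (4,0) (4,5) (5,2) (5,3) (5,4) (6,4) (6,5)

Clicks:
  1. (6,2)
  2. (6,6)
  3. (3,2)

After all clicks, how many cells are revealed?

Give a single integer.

Answer: 14

Derivation:
Click 1 (6,2) count=2: revealed 1 new [(6,2)] -> total=1
Click 2 (6,6) count=1: revealed 1 new [(6,6)] -> total=2
Click 3 (3,2) count=0: revealed 12 new [(2,1) (2,2) (2,3) (2,4) (3,1) (3,2) (3,3) (3,4) (4,1) (4,2) (4,3) (4,4)] -> total=14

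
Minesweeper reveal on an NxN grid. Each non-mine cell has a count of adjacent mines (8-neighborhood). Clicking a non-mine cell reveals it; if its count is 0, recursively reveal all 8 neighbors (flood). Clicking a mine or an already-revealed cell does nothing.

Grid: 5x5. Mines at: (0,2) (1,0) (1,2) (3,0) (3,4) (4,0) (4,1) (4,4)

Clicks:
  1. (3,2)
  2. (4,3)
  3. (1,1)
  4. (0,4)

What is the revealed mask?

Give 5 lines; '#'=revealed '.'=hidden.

Answer: ...##
.#.##
...##
..#..
...#.

Derivation:
Click 1 (3,2) count=1: revealed 1 new [(3,2)] -> total=1
Click 2 (4,3) count=2: revealed 1 new [(4,3)] -> total=2
Click 3 (1,1) count=3: revealed 1 new [(1,1)] -> total=3
Click 4 (0,4) count=0: revealed 6 new [(0,3) (0,4) (1,3) (1,4) (2,3) (2,4)] -> total=9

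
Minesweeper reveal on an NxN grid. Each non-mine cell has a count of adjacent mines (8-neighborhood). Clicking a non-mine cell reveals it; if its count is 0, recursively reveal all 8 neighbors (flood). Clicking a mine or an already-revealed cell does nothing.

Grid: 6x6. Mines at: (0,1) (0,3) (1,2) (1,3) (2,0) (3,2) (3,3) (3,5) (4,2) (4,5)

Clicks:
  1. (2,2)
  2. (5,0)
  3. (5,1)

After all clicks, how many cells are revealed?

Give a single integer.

Answer: 7

Derivation:
Click 1 (2,2) count=4: revealed 1 new [(2,2)] -> total=1
Click 2 (5,0) count=0: revealed 6 new [(3,0) (3,1) (4,0) (4,1) (5,0) (5,1)] -> total=7
Click 3 (5,1) count=1: revealed 0 new [(none)] -> total=7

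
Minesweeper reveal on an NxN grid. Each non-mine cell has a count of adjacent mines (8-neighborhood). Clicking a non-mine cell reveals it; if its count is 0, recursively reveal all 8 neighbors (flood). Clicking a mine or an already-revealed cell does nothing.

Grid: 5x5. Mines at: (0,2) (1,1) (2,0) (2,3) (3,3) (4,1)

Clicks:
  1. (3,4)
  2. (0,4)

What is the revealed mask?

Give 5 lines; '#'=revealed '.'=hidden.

Click 1 (3,4) count=2: revealed 1 new [(3,4)] -> total=1
Click 2 (0,4) count=0: revealed 4 new [(0,3) (0,4) (1,3) (1,4)] -> total=5

Answer: ...##
...##
.....
....#
.....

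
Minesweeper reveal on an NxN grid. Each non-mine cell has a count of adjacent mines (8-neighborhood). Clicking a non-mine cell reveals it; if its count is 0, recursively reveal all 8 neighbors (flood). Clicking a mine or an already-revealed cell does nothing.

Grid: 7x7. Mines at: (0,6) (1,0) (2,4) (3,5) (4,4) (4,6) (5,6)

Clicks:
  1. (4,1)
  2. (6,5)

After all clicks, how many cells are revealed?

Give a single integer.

Answer: 34

Derivation:
Click 1 (4,1) count=0: revealed 34 new [(0,1) (0,2) (0,3) (0,4) (0,5) (1,1) (1,2) (1,3) (1,4) (1,5) (2,0) (2,1) (2,2) (2,3) (3,0) (3,1) (3,2) (3,3) (4,0) (4,1) (4,2) (4,3) (5,0) (5,1) (5,2) (5,3) (5,4) (5,5) (6,0) (6,1) (6,2) (6,3) (6,4) (6,5)] -> total=34
Click 2 (6,5) count=1: revealed 0 new [(none)] -> total=34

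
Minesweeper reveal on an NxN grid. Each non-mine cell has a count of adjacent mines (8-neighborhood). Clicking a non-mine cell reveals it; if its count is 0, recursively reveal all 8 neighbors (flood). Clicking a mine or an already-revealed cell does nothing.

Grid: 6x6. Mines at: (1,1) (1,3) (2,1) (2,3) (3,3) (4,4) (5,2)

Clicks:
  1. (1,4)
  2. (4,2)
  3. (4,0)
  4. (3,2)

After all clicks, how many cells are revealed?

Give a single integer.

Answer: 9

Derivation:
Click 1 (1,4) count=2: revealed 1 new [(1,4)] -> total=1
Click 2 (4,2) count=2: revealed 1 new [(4,2)] -> total=2
Click 3 (4,0) count=0: revealed 6 new [(3,0) (3,1) (4,0) (4,1) (5,0) (5,1)] -> total=8
Click 4 (3,2) count=3: revealed 1 new [(3,2)] -> total=9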